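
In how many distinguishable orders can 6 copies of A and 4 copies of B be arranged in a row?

Choose positions for the A's: C(10,6) = 210.

210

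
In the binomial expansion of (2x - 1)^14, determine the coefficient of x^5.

-64064

The general term is C(14,j)·(2x)^j·(-1)^(14-j); the x^5 term has j = 5.
C(14,5) = 2002.
Coefficient = C(14,5) · 2^5 · (-1)^9 = 2002 · 32 · (-1) = -64064.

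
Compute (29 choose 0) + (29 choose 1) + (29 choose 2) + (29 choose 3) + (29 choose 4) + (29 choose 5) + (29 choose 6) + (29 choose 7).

2182396

1 + 29 + 406 + 3654 + 23751 + 118755 + 475020 + 1560780 = 2182396.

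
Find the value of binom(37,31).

C(37,31) = C(37,6) by symmetry.
C(37,6) = (37·36·35·34·33·32) / 6! = 1673844480 / 720 = 2324784.

2324784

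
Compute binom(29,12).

51895935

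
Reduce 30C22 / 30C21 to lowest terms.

C(n,k+1)/C(n,k) = (n−k)/(k+1) = (30−21)/(21+1) = 9/22.

9/22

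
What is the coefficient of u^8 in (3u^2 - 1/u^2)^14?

-39405366

General term: C(14,j)·(3u^2)^j·(-1/u^2)^(14-j), with u-exponent 2j − 2(14−j) = 4j − 28.
Set 4j − 28 = 8: j = 9.
C(14,9) = 2002; 3^9 = 19683; (-1)^5 = -1.
Coefficient = 2002 · 19683 · (-1) = -39405366.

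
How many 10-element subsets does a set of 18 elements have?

C(18,10) = C(18,8) by symmetry.
C(18,8) = (18·17·16·15·14·13·12·11) / 8! = 1764322560 / 40320 = 43758.

43758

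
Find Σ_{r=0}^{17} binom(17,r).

131072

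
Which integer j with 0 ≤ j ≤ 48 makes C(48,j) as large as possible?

24

C(48,j) is maximized at j = 48/2 = 24.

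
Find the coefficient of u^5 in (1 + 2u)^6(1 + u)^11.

Coefficient of u^5 = Σ_{j} C(6,j)·2^j·C(11,5-j)·1^(5-j) for j from 0 to 5.
= 462 + 3960 + 9900 + 8800 + 2640 + 192 = 25954.

25954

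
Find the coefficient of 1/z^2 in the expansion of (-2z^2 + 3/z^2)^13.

General term: C(13,j)·(-2z^2)^j·(3/z^2)^(13-j), with z-exponent 2j − 2(13−j) = 4j − 26.
Set 4j − 26 = -2: j = 6.
C(13,6) = 1716; (-2)^6 = 64; 3^7 = 2187.
Coefficient = 1716 · 64 · 2187 = 240185088.

240185088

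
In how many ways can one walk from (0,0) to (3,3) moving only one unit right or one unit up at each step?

20

Each path is a sequence of 6 steps with 3 rights: C(6,3) = 20.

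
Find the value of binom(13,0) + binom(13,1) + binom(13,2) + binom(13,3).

378

1 + 13 + 78 + 286 = 378.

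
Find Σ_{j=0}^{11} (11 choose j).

Setting x = 1 in (1+x)^11 gives Σ C(11,j) = 2^11 = 2048.

2048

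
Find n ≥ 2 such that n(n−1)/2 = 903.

43

n(n−1)/2 = 903 ⇒ n(n−1) = 1806. Since 43·42 = 1806, n = 43.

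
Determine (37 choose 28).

124403620

C(37,28) = C(37,9) by symmetry.
C(37,9) = (37·36·35·34·33·32·31·30·29) / 9! = 45143585625600 / 362880 = 124403620.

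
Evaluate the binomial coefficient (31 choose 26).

169911

C(31,26) = C(31,5) by symmetry.
C(31,5) = (31·30·29·28·27) / 5! = 20389320 / 120 = 169911.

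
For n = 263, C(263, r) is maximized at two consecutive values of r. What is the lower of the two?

131

For odd n = 263, C(263,r) peaks at r = (n−1)/2 and (n+1)/2; the lower is 131.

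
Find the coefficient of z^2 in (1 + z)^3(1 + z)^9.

Coefficient of z^2 = Σ_{j} C(3,j)·C(9,2-j) for j from 0 to 2.
= 36 + 27 + 3 = 66.

66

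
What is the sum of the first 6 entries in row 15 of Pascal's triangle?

1 + 15 + 105 + 455 + 1365 + 3003 = 4944.

4944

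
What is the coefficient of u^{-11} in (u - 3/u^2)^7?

5103

General term: C(7,j)·(u)^j·(-3/u^2)^(7-j), with u-exponent 1j − 2(7−j) = 3j − 14.
Set 3j − 14 = -11: j = 1.
C(7,1) = 7; 1^1 = 1; (-3)^6 = 729.
Coefficient = 7 · 1 · 729 = 5103.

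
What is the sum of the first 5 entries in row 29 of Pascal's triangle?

1 + 29 + 406 + 3654 + 23751 = 27841.

27841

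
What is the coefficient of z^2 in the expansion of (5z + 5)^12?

16113281250

The general term is C(12,j)·(5z)^j·(5)^(12-j); the z^2 term has j = 2.
C(12,2) = 66.
Coefficient = C(12,2) · 5^2 · 5^10 = 66 · 25 · 9765625 = 16113281250.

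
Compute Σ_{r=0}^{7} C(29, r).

1 + 29 + 406 + 3654 + 23751 + 118755 + 475020 + 1560780 = 2182396.

2182396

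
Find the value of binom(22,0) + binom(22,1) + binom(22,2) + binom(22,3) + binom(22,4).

9109

1 + 22 + 231 + 1540 + 7315 = 9109.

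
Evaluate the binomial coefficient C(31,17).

C(31,17) = C(31,14) by symmetry.
C(31,14) = (31·30·29·28·27·26·25·24·23·22·21·20·19·18) / 14! = 23118159385601280000 / 87178291200 = 265182525.

265182525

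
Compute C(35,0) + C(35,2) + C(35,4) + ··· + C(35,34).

Half of (1+1)^35 + (1−1)^35 gives the even-index sum: 2^34 = 17179869184.

17179869184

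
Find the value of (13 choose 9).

715

C(13,9) = C(13,4) by symmetry.
C(13,4) = (13·12·11·10) / 4! = 17160 / 24 = 715.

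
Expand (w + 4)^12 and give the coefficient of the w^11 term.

48

The general term is C(12,j)·(w)^j·(4)^(12-j); the w^11 term has j = 11.
C(12,11) = 12.
Coefficient = C(12,11) · 4^1 = 12 · 4 = 48.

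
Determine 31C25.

C(31,25) = C(31,6) by symmetry.
C(31,6) = (31·30·29·28·27·26) / 6! = 530122320 / 720 = 736281.

736281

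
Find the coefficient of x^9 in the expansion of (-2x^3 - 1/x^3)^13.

General term: C(13,j)·(-2x^3)^j·(-1/x^3)^(13-j), with x-exponent 3j − 3(13−j) = 6j − 39.
Set 6j − 39 = 9: j = 8.
C(13,8) = 1287; (-2)^8 = 256; (-1)^5 = -1.
Coefficient = 1287 · 256 · (-1) = -329472.

-329472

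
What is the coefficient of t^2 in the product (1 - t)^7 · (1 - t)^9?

120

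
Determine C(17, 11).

12376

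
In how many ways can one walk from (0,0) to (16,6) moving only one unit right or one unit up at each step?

Each path is a sequence of 22 steps with 16 rights: C(22,16) = 74613.

74613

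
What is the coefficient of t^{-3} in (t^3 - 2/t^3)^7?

General term: C(7,j)·(t^3)^j·(-2/t^3)^(7-j), with t-exponent 3j − 3(7−j) = 6j − 21.
Set 6j − 21 = -3: j = 3.
C(7,3) = 35; 1^3 = 1; (-2)^4 = 16.
Coefficient = 35 · 1 · 16 = 560.

560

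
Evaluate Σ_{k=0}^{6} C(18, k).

1 + 18 + 153 + 816 + 3060 + 8568 + 18564 = 31180.

31180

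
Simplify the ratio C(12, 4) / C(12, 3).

C(n,k+1)/C(n,k) = (n−k)/(k+1) = (12−3)/(3+1) = 9/4.

9/4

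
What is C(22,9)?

497420

C(22,9) = (22·21·20·19·18·17·16·15·14) / 9! = 180503769600 / 362880 = 497420.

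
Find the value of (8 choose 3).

C(8,3) = (8·7·6) / 3! = 336 / 6 = 56.

56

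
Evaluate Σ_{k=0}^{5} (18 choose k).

12616

1 + 18 + 153 + 816 + 3060 + 8568 = 12616.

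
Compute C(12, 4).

C(12,4) = (12·11·10·9) / 4! = 11880 / 24 = 495.

495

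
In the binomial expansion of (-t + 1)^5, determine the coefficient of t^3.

-10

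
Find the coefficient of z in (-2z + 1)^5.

The general term is C(5,j)·(-2z)^j·(1)^(5-j); the z^1 term has j = 1.
C(5,1) = 5.
Coefficient = C(5,1) · (-2)^1 = 5 · (-2) = -10.

-10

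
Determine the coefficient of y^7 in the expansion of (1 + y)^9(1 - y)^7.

Coefficient of y^7 = Σ_{j} C(9,j)·1^j·C(7,7-j)·(-1)^(7-j) for j from 0 to 7.
= (-1) + 63 + (-756) + 2940 + (-4410) + 2646 + (-588) + 36 = -70.

-70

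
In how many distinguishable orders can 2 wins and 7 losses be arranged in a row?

36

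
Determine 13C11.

C(13,11) = C(13,2) by symmetry.
C(13,2) = (13·12) / 2! = 156 / 2 = 78.

78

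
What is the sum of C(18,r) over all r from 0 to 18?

262144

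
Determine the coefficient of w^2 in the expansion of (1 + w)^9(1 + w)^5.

Coefficient of w^2 = Σ_{j} C(9,j)·C(5,2-j) for j from 0 to 2.
= 10 + 45 + 36 = 91.

91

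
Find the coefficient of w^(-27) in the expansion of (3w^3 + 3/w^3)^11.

General term: C(11,j)·(3w^3)^j·(3/w^3)^(11-j), with w-exponent 3j − 3(11−j) = 6j − 33.
Set 6j − 33 = -27: j = 1.
C(11,1) = 11; 3^1 = 3; 3^10 = 59049.
Coefficient = 11 · 3 · 59049 = 1948617.

1948617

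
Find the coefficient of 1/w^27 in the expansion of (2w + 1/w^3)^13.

General term: C(13,j)·(2w)^j·(1/w^3)^(13-j), with w-exponent 1j − 3(13−j) = 4j − 39.
Set 4j − 39 = -27: j = 3.
C(13,3) = 286; 2^3 = 8; 1^10 = 1.
Coefficient = 286 · 8 · 1 = 2288.

2288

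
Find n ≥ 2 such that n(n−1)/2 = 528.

33

n(n−1)/2 = 528 ⇒ n(n−1) = 1056. Since 33·32 = 1056, n = 33.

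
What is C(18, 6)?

18564

C(18,6) = (18·17·16·15·14·13) / 6! = 13366080 / 720 = 18564.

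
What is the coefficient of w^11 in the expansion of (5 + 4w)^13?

8178892800

The general term is C(13,j)·(5)^j·(4w)^(13-j); the w^11 term has j = 2.
C(13,2) = 78.
Coefficient = C(13,2) · 5^2 · 4^11 = 78 · 25 · 4194304 = 8178892800.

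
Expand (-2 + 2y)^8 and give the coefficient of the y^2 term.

7168

The general term is C(8,j)·(-2)^j·(2y)^(8-j); the y^2 term has j = 6.
C(8,6) = 28.
Coefficient = C(8,6) · (-2)^6 · 2^2 = 28 · 64 · 4 = 7168.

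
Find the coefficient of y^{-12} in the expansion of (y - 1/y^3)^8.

-56

General term: C(8,j)·(y)^j·(-1/y^3)^(8-j), with y-exponent 1j − 3(8−j) = 4j − 24.
Set 4j − 24 = -12: j = 3.
C(8,3) = 56; 1^3 = 1; (-1)^5 = -1.
Coefficient = 56 · 1 · (-1) = -56.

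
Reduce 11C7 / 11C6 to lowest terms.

C(n,k+1)/C(n,k) = (n−k)/(k+1) = (11−6)/(6+1) = 5/7.

5/7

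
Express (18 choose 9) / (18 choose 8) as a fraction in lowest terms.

10/9

C(n,k+1)/C(n,k) = (n−k)/(k+1) = (18−8)/(8+1) = 10/9.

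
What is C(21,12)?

C(21,12) = C(21,9) by symmetry.
C(21,9) = (21·20·19·18·17·16·15·14·13) / 9! = 106661318400 / 362880 = 293930.

293930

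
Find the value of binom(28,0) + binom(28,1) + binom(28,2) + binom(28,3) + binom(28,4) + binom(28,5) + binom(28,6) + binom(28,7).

1 + 28 + 378 + 3276 + 20475 + 98280 + 376740 + 1184040 = 1683218.

1683218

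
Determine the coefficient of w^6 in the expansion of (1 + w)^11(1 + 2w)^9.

Coefficient of w^6 = Σ_{j} C(11,j)·1^j·C(9,6-j)·2^(6-j) for j from 0 to 6.
= 5376 + 44352 + 110880 + 110880 + 47520 + 8316 + 462 = 327786.

327786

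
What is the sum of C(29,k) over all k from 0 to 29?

Setting x = 1 in (1+x)^29 gives Σ C(29,k) = 2^29 = 536870912.

536870912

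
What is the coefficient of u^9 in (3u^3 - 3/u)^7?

-76545

General term: C(7,j)·(3u^3)^j·(-3/u)^(7-j), with u-exponent 3j − 1(7−j) = 4j − 7.
Set 4j − 7 = 9: j = 4.
C(7,4) = 35; 3^4 = 81; (-3)^3 = -27.
Coefficient = 35 · 81 · (-27) = -76545.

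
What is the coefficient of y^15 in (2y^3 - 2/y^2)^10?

-122880

General term: C(10,j)·(2y^3)^j·(-2/y^2)^(10-j), with y-exponent 3j − 2(10−j) = 5j − 20.
Set 5j − 20 = 15: j = 7.
C(10,7) = 120; 2^7 = 128; (-2)^3 = -8.
Coefficient = 120 · 128 · (-8) = -122880.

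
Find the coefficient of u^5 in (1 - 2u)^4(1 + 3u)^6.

666

Coefficient of u^5 = Σ_{j} C(4,j)·(-2)^j·C(6,5-j)·3^(5-j) for j from 0 to 4.
= 1458 + (-9720) + 12960 + (-4320) + 288 = 666.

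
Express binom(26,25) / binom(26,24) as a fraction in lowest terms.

2/25

C(n,k+1)/C(n,k) = (n−k)/(k+1) = (26−24)/(24+1) = 2/25.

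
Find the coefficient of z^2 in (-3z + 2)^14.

3354624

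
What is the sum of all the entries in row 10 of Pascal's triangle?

The entries of row 10 sum to 2^10 = 1024.

1024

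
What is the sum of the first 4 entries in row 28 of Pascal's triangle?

3683

1 + 28 + 378 + 3276 = 3683.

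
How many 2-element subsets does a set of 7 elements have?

C(7,2) = (7·6) / 2! = 42 / 2 = 21.

21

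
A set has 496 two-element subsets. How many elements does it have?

32

n(n−1)/2 = 496 ⇒ n(n−1) = 992. Since 32·31 = 992, n = 32.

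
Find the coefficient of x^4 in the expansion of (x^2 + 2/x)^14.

768768

General term: C(14,j)·(x^2)^j·(2/x)^(14-j), with x-exponent 2j − 1(14−j) = 3j − 14.
Set 3j − 14 = 4: j = 6.
C(14,6) = 3003; 1^6 = 1; 2^8 = 256.
Coefficient = 3003 · 1 · 256 = 768768.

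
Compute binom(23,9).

817190

C(23,9) = (23·22·21·20·19·18·17·16·15) / 9! = 296541907200 / 362880 = 817190.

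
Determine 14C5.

2002

C(14,5) = (14·13·12·11·10) / 5! = 240240 / 120 = 2002.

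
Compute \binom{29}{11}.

C(29,11) = (29·28·27·26·25·24·23·22·21·20·19) / 11! = 1381013105472000 / 39916800 = 34597290.

34597290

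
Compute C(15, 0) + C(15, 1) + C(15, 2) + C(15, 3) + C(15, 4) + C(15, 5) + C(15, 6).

1 + 15 + 105 + 455 + 1365 + 3003 + 5005 = 9949.

9949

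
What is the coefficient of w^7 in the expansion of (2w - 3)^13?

160123392

The general term is C(13,j)·(2w)^j·(-3)^(13-j); the w^7 term has j = 7.
C(13,7) = 1716.
Coefficient = C(13,7) · 2^7 · (-3)^6 = 1716 · 128 · 729 = 160123392.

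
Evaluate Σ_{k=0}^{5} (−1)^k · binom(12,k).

-462

The partial alternating sum Σ_{k=0}^{5} (−1)^k C(12,k) = (−1)^5 C(11,5) = -462.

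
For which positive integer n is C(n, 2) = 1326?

52

n(n−1)/2 = 1326 ⇒ n(n−1) = 2652. Since 52·51 = 2652, n = 52.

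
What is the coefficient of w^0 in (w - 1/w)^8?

General term: C(8,j)·(w)^j·(-1/w)^(8-j), with w-exponent 1j − 1(8−j) = 2j − 8.
Set 2j − 8 = 0: j = 4.
C(8,4) = 70; 1^4 = 1; (-1)^4 = 1.
Coefficient = 70 · 1 · 1 = 70.

70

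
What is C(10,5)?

252

C(10,5) = (10·9·8·7·6) / 5! = 30240 / 120 = 252.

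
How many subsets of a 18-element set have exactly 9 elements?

48620

Choose the 9 positions: C(18,9) = 48620.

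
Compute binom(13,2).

78

C(13,2) = (13·12) / 2! = 156 / 2 = 78.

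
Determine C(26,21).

65780

C(26,21) = C(26,5) by symmetry.
C(26,5) = (26·25·24·23·22) / 5! = 7893600 / 120 = 65780.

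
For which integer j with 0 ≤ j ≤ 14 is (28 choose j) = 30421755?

12

C(28,j) increases on 0 ≤ j ≤ 14. C(28,11) = 21474180 and C(28,12) = 30421755, so j = 12.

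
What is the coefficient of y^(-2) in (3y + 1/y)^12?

192456

General term: C(12,j)·(3y)^j·(1/y)^(12-j), with y-exponent 1j − 1(12−j) = 2j − 12.
Set 2j − 12 = -2: j = 5.
C(12,5) = 792; 3^5 = 243; 1^7 = 1.
Coefficient = 792 · 243 · 1 = 192456.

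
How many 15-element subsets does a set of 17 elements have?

136

C(17,15) = C(17,2) by symmetry.
C(17,2) = (17·16) / 2! = 272 / 2 = 136.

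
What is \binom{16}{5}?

C(16,5) = (16·15·14·13·12) / 5! = 524160 / 120 = 4368.

4368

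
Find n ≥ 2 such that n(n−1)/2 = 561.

n(n−1)/2 = 561 ⇒ n(n−1) = 1122. Since 34·33 = 1122, n = 34.

34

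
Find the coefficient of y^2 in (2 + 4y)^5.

The general term is C(5,j)·(2)^j·(4y)^(5-j); the y^2 term has j = 3.
C(5,3) = 10.
Coefficient = C(5,3) · 2^3 · 4^2 = 10 · 8 · 16 = 1280.

1280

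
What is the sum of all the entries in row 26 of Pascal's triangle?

The entries of row 26 sum to 2^26 = 67108864.

67108864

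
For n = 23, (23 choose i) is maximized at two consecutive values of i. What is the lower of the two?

For odd n = 23, C(23,i) peaks at i = (n−1)/2 and (n+1)/2; the lower is 11.

11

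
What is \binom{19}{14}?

11628

C(19,14) = C(19,5) by symmetry.
C(19,5) = (19·18·17·16·15) / 5! = 1395360 / 120 = 11628.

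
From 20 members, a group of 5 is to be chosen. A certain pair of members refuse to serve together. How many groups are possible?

All 5-subsets: C(20,5) = 15504. Those containing both fixed elements: C(18,3) = 816.
15504 − 816 = 14688.

14688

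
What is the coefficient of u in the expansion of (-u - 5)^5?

-3125

The general term is C(5,j)·(-u)^j·(-5)^(5-j); the u^1 term has j = 1.
C(5,1) = 5.
Coefficient = C(5,1) · (-1)^1 · (-5)^4 = 5 · (-1) · 625 = -3125.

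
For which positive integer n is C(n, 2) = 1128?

n(n−1)/2 = 1128 ⇒ n(n−1) = 2256. Since 48·47 = 2256, n = 48.

48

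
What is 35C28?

6724520

C(35,28) = C(35,7) by symmetry.
C(35,7) = (35·34·33·32·31·30·29) / 7! = 33891580800 / 5040 = 6724520.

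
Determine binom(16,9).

11440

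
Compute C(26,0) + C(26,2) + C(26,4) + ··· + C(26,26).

Even-r terms of row 26 sum to 2^25 = 33554432.

33554432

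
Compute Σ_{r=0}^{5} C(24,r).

1 + 24 + 276 + 2024 + 10626 + 42504 = 55455.

55455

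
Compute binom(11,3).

C(11,3) = (11·10·9) / 3! = 990 / 6 = 165.

165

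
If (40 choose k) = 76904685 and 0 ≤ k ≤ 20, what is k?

8

C(40,k) increases on 0 ≤ k ≤ 20. C(40,7) = 18643560 and C(40,8) = 76904685, so k = 8.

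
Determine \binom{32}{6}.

906192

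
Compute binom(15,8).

C(15,8) = C(15,7) by symmetry.
C(15,7) = (15·14·13·12·11·10·9) / 7! = 32432400 / 5040 = 6435.

6435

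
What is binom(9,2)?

C(9,2) = (9·8) / 2! = 72 / 2 = 36.

36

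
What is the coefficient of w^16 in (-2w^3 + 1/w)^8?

General term: C(8,j)·(-2w^3)^j·(1/w)^(8-j), with w-exponent 3j − 1(8−j) = 4j − 8.
Set 4j − 8 = 16: j = 6.
C(8,6) = 28; (-2)^6 = 64; 1^2 = 1.
Coefficient = 28 · 64 · 1 = 1792.

1792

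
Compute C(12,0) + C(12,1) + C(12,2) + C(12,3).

299

1 + 12 + 66 + 220 = 299.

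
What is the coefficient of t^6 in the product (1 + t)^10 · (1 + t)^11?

54264

(1 + t)^10(1 + t)^11 = (1 + t)^21, so the coefficient of t^6 is C(21,6)·1^6 = 54264·1 = 54264.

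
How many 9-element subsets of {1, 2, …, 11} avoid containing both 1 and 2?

19

All 9-subsets: C(11,9) = 55. Those containing both fixed elements: C(9,7) = 36.
55 − 36 = 19.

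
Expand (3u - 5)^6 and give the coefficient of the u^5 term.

The general term is C(6,j)·(3u)^j·(-5)^(6-j); the u^5 term has j = 5.
C(6,5) = 6.
Coefficient = C(6,5) · 3^5 · (-5)^1 = 6 · 243 · (-5) = -7290.

-7290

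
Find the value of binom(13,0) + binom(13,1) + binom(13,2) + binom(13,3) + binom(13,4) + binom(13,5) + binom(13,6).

1 + 13 + 78 + 286 + 715 + 1287 + 1716 = 4096.

4096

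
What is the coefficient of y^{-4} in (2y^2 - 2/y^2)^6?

960

General term: C(6,j)·(2y^2)^j·(-2/y^2)^(6-j), with y-exponent 2j − 2(6−j) = 4j − 12.
Set 4j − 12 = -4: j = 2.
C(6,2) = 15; 2^2 = 4; (-2)^4 = 16.
Coefficient = 15 · 4 · 16 = 960.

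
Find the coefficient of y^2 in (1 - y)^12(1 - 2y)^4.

186

Coefficient of y^2 = Σ_{j} C(12,j)·(-1)^j·C(4,2-j)·(-2)^(2-j) for j from 0 to 2.
= 24 + 96 + 66 = 186.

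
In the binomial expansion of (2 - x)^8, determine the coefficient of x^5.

-448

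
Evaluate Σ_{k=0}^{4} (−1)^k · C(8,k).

35

The partial alternating sum Σ_{k=0}^{4} (−1)^k C(8,k) = (−1)^4 C(7,4) = 35.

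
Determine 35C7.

C(35,7) = (35·34·33·32·31·30·29) / 7! = 33891580800 / 5040 = 6724520.

6724520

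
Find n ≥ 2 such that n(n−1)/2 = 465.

n(n−1)/2 = 465 ⇒ n(n−1) = 930. Since 31·30 = 930, n = 31.

31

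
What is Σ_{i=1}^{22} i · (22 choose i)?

46137344

Since i·C(22,i) = 22·C(21,i−1), the sum is 22·2^21 = 22·2097152 = 46137344.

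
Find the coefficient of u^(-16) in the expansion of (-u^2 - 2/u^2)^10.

5120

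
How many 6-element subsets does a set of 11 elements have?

C(11,6) = C(11,5) by symmetry.
C(11,5) = (11·10·9·8·7) / 5! = 55440 / 120 = 462.

462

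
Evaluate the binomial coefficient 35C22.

C(35,22) = C(35,13) by symmetry.
C(35,13) = (35·34·33·32·31·30·29·28·27·26·25·24·23) / 13! = 9193186188426240000 / 6227020800 = 1476337800.

1476337800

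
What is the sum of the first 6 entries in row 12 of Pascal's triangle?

1 + 12 + 66 + 220 + 495 + 792 = 1586.

1586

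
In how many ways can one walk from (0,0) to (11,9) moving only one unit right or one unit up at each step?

167960

Each path is a sequence of 20 steps with 11 rights: C(20,11) = 167960.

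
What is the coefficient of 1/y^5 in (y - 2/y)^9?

-4608

General term: C(9,j)·(y)^j·(-2/y)^(9-j), with y-exponent 1j − 1(9−j) = 2j − 9.
Set 2j − 9 = -5: j = 2.
C(9,2) = 36; 1^2 = 1; (-2)^7 = -128.
Coefficient = 36 · 1 · (-128) = -4608.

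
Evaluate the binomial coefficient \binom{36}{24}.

1251677700

C(36,24) = C(36,12) by symmetry.
C(36,12) = (36·35·34·33·32·31·30·29·28·27·26·25) / 12! = 599555620984320000 / 479001600 = 1251677700.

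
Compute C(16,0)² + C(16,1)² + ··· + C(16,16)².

Σ C(16,i)² is the coefficient of x^16 in (1+x)^16(1+x)^16 = (1+x)^32, i.e. C(32,16) = 601080390.

601080390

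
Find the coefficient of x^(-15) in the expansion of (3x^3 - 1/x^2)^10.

-30

General term: C(10,j)·(3x^3)^j·(-1/x^2)^(10-j), with x-exponent 3j − 2(10−j) = 5j − 20.
Set 5j − 20 = -15: j = 1.
C(10,1) = 10; 3^1 = 3; (-1)^9 = -1.
Coefficient = 10 · 3 · (-1) = -30.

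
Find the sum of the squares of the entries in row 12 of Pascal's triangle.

2704156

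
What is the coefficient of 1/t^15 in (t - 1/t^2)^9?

General term: C(9,j)·(t)^j·(-1/t^2)^(9-j), with t-exponent 1j − 2(9−j) = 3j − 18.
Set 3j − 18 = -15: j = 1.
C(9,1) = 9; 1^1 = 1; (-1)^8 = 1.
Coefficient = 9 · 1 · 1 = 9.

9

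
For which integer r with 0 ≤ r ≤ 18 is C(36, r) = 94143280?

9

C(36,r) increases on 0 ≤ r ≤ 18. C(36,8) = 30260340 and C(36,9) = 94143280, so r = 9.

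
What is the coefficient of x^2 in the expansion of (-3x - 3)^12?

35075106

The general term is C(12,j)·(-3x)^j·(-3)^(12-j); the x^2 term has j = 2.
C(12,2) = 66.
Coefficient = C(12,2) · (-3)^2 · (-3)^10 = 66 · 9 · 59049 = 35075106.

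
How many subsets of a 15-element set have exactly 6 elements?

5005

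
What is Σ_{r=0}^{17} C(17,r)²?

2333606220

Σ C(17,r)² is the coefficient of x^17 in (1+x)^17(1+x)^17 = (1+x)^34, i.e. C(34,17) = 2333606220.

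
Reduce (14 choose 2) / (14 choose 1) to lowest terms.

13/2

C(n,k+1)/C(n,k) = (n−k)/(k+1) = (14−1)/(1+1) = 13/2.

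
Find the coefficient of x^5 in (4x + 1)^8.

The general term is C(8,j)·(4x)^j·(1)^(8-j); the x^5 term has j = 5.
C(8,5) = 56.
Coefficient = C(8,5) · 4^5 = 56 · 1024 = 57344.

57344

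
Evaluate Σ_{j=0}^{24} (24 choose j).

16777216

Setting x = 1 in (1+x)^24 gives Σ C(24,j) = 2^24 = 16777216.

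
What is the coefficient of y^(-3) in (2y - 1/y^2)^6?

General term: C(6,j)·(2y)^j·(-1/y^2)^(6-j), with y-exponent 1j − 2(6−j) = 3j − 12.
Set 3j − 12 = -3: j = 3.
C(6,3) = 20; 2^3 = 8; (-1)^3 = -1.
Coefficient = 20 · 8 · (-1) = -160.

-160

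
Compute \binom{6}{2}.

15

C(6,2) = (6·5) / 2! = 30 / 2 = 15.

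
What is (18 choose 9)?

48620

C(18,9) = (18·17·16·15·14·13·12·11·10) / 9! = 17643225600 / 362880 = 48620.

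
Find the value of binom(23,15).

490314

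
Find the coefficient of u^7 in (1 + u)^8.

The general term is C(8,j)·(1)^j·(u)^(8-j); the u^7 term has j = 1.
C(8,1) = 8.
Coefficient = C(8,1) = 8.

8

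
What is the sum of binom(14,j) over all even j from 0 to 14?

8192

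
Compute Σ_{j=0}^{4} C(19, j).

5036

1 + 19 + 171 + 969 + 3876 = 5036.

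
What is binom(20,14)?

38760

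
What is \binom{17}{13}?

2380

C(17,13) = C(17,4) by symmetry.
C(17,4) = (17·16·15·14) / 4! = 57120 / 24 = 2380.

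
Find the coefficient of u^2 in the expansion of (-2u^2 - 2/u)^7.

General term: C(7,j)·(-2u^2)^j·(-2/u)^(7-j), with u-exponent 2j − 1(7−j) = 3j − 7.
Set 3j − 7 = 2: j = 3.
C(7,3) = 35; (-2)^3 = -8; (-2)^4 = 16.
Coefficient = 35 · (-8) · 16 = -4480.

-4480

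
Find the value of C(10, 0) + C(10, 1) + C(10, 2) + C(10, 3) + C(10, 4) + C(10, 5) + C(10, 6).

1 + 10 + 45 + 120 + 210 + 252 + 210 = 848.

848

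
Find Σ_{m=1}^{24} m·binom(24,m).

201326592

Differentiating (1+x)^24 and setting x=1: Σ m·C(24,m) = 24·2^23 = 201326592.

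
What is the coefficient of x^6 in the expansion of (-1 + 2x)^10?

The general term is C(10,j)·(-1)^j·(2x)^(10-j); the x^6 term has j = 4.
C(10,4) = 210.
Coefficient = C(10,4) · 2^6 = 210 · 64 = 13440.

13440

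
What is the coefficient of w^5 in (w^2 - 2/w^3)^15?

General term: C(15,j)·(w^2)^j·(-2/w^3)^(15-j), with w-exponent 2j − 3(15−j) = 5j − 45.
Set 5j − 45 = 5: j = 10.
C(15,10) = 3003; 1^10 = 1; (-2)^5 = -32.
Coefficient = 3003 · 1 · (-32) = -96096.

-96096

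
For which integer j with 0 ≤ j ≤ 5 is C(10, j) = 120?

3

C(10,j) increases on 0 ≤ j ≤ 5. C(10,2) = 45 and C(10,3) = 120, so j = 3.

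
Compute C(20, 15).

15504

C(20,15) = C(20,5) by symmetry.
C(20,5) = (20·19·18·17·16) / 5! = 1860480 / 120 = 15504.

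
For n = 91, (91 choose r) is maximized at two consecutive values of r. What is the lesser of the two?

45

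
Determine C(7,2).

C(7,2) = (7·6) / 2! = 42 / 2 = 21.

21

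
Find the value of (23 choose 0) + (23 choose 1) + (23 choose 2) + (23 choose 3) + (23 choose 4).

10903

1 + 23 + 253 + 1771 + 8855 = 10903.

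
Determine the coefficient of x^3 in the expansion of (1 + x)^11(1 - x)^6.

-20

Coefficient of x^3 = Σ_{j} C(11,j)·1^j·C(6,3-j)·(-1)^(3-j) for j from 0 to 3.
= (-20) + 165 + (-330) + 165 = -20.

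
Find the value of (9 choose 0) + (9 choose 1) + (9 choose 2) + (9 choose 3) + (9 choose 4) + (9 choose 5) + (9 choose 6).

466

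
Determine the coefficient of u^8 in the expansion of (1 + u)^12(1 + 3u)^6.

Coefficient of u^8 = Σ_{j} C(12,j)·1^j·C(6,8-j)·3^(8-j) for j from 2 to 8.
= 48114 + 320760 + 601425 + 427680 + 124740 + 14256 + 495 = 1537470.

1537470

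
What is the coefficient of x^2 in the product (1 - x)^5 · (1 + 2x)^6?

10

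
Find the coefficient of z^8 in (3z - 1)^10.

The general term is C(10,j)·(3z)^j·(-1)^(10-j); the z^8 term has j = 8.
C(10,8) = 45.
Coefficient = C(10,8) · 3^8 = 45 · 6561 = 295245.

295245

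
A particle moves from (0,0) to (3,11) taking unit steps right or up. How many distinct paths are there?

364

Each path is a sequence of 14 steps with 3 rights: C(14,3) = 364.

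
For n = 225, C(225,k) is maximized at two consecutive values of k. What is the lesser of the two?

112

For odd n = 225, C(225,k) peaks at k = (n−1)/2 and (n+1)/2; the lesser is 112.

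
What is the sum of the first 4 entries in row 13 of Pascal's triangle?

378

1 + 13 + 78 + 286 = 378.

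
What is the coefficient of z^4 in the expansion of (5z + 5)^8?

27343750

The general term is C(8,j)·(5z)^j·(5)^(8-j); the z^4 term has j = 4.
C(8,4) = 70.
Coefficient = C(8,4) · 5^4 · 5^4 = 70 · 625 · 625 = 27343750.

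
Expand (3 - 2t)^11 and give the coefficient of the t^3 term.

The general term is C(11,j)·(3)^j·(-2t)^(11-j); the t^3 term has j = 8.
C(11,8) = 165.
Coefficient = C(11,8) · 3^8 · (-2)^3 = 165 · 6561 · (-8) = -8660520.

-8660520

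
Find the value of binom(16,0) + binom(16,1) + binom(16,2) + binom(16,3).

1 + 16 + 120 + 560 = 697.

697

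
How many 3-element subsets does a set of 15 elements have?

455

C(15,3) = (15·14·13) / 3! = 2730 / 6 = 455.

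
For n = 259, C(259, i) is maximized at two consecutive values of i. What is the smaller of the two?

For odd n = 259, C(259,i) peaks at i = (n−1)/2 and (n+1)/2; the smaller is 129.

129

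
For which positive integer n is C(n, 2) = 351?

27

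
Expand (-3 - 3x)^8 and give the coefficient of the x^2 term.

183708

The general term is C(8,j)·(-3)^j·(-3x)^(8-j); the x^2 term has j = 6.
C(8,6) = 28.
Coefficient = C(8,6) · (-3)^6 · (-3)^2 = 28 · 729 · 9 = 183708.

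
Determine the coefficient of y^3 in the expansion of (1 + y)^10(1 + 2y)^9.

Coefficient of y^3 = Σ_{j} C(10,j)·1^j·C(9,3-j)·2^(3-j) for j from 0 to 3.
= 672 + 1440 + 810 + 120 = 3042.

3042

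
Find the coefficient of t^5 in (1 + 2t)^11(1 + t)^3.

Coefficient of t^5 = Σ_{j} C(11,j)·2^j·C(3,5-j)·1^(5-j) for j from 2 to 5.
= 220 + 3960 + 15840 + 14784 = 34804.

34804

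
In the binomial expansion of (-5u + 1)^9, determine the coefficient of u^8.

3515625

The general term is C(9,j)·(-5u)^j·(1)^(9-j); the u^8 term has j = 8.
C(9,8) = 9.
Coefficient = C(9,8) · (-5)^8 = 9 · 390625 = 3515625.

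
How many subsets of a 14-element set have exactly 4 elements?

Choose the 4 positions: C(14,4) = 1001.

1001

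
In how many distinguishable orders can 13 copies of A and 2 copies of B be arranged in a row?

105

Choose positions for the A's: C(15,13) = 105.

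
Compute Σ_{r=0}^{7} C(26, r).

971712

1 + 26 + 325 + 2600 + 14950 + 65780 + 230230 + 657800 = 971712.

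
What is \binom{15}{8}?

C(15,8) = C(15,7) by symmetry.
C(15,7) = (15·14·13·12·11·10·9) / 7! = 32432400 / 5040 = 6435.

6435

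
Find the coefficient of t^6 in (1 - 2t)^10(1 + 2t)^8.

Coefficient of t^6 = Σ_{j} C(10,j)·(-2)^j·C(8,6-j)·2^(6-j) for j from 0 to 6.
= 1792 + (-35840) + 201600 + (-430080) + 376320 + (-129024) + 13440 = -1792.

-1792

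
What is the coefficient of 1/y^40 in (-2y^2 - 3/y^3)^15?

-143489070

General term: C(15,j)·(-2y^2)^j·(-3/y^3)^(15-j), with y-exponent 2j − 3(15−j) = 5j − 45.
Set 5j − 45 = -40: j = 1.
C(15,1) = 15; (-2)^1 = -2; (-3)^14 = 4782969.
Coefficient = 15 · (-2) · 4782969 = -143489070.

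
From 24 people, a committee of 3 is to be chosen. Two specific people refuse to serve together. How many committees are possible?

2002

All 3-subsets: C(24,3) = 2024. Those containing both fixed elements: C(22,1) = 22.
2024 − 22 = 2002.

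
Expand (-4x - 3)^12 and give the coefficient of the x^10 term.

The general term is C(12,j)·(-4x)^j·(-3)^(12-j); the x^10 term has j = 10.
C(12,10) = 66.
Coefficient = C(12,10) · (-4)^10 · (-3)^2 = 66 · 1048576 · 9 = 622854144.

622854144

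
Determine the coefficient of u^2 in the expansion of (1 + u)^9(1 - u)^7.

Coefficient of u^2 = Σ_{j} C(9,j)·1^j·C(7,2-j)·(-1)^(2-j) for j from 0 to 2.
= 21 + (-63) + 36 = -6.

-6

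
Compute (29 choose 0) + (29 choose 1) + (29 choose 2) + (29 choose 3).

1 + 29 + 406 + 3654 = 4090.

4090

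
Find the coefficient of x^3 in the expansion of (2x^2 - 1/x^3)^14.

General term: C(14,j)·(2x^2)^j·(-1/x^3)^(14-j), with x-exponent 2j − 3(14−j) = 5j − 42.
Set 5j − 42 = 3: j = 9.
C(14,9) = 2002; 2^9 = 512; (-1)^5 = -1.
Coefficient = 2002 · 512 · (-1) = -1025024.

-1025024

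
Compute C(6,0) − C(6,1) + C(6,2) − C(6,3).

-10

The partial alternating sum Σ_{k=0}^{3} (−1)^k C(6,k) = (−1)^3 C(5,3) = -10.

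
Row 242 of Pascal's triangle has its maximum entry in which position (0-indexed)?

C(242,m) is maximized at m = 242/2 = 121.

121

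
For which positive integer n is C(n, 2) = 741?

n(n−1)/2 = 741 ⇒ n(n−1) = 1482. Since 39·38 = 1482, n = 39.

39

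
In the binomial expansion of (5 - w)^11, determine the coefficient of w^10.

The general term is C(11,j)·(5)^j·(-w)^(11-j); the w^10 term has j = 1.
C(11,1) = 11.
Coefficient = C(11,1) · 5^1 = 11 · 5 = 55.

55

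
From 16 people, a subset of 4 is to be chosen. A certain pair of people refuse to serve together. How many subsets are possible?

1729

All 4-subsets: C(16,4) = 1820. Those containing both fixed elements: C(14,2) = 91.
1820 − 91 = 1729.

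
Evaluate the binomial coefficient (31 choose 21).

44352165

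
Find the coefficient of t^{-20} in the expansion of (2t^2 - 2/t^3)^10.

46080

General term: C(10,j)·(2t^2)^j·(-2/t^3)^(10-j), with t-exponent 2j − 3(10−j) = 5j − 30.
Set 5j − 30 = -20: j = 2.
C(10,2) = 45; 2^2 = 4; (-2)^8 = 256.
Coefficient = 45 · 4 · 256 = 46080.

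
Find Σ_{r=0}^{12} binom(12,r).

4096

Setting x = 1 in (1+x)^12 gives Σ C(12,r) = 2^12 = 4096.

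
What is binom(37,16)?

12875774670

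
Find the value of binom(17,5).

C(17,5) = (17·16·15·14·13) / 5! = 742560 / 120 = 6188.

6188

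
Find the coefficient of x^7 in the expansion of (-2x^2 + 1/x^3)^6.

General term: C(6,j)·(-2x^2)^j·(1/x^3)^(6-j), with x-exponent 2j − 3(6−j) = 5j − 18.
Set 5j − 18 = 7: j = 5.
C(6,5) = 6; (-2)^5 = -32; 1^1 = 1.
Coefficient = 6 · (-32) · 1 = -192.

-192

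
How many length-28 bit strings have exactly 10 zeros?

13123110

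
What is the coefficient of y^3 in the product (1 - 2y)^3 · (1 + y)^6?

Coefficient of y^3 = Σ_{j} C(3,j)·(-2)^j·C(6,3-j)·1^(3-j) for j from 0 to 3.
= 20 + (-90) + 72 + (-8) = -6.

-6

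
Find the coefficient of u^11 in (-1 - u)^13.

-78

The general term is C(13,j)·(-1)^j·(-u)^(13-j); the u^11 term has j = 2.
C(13,2) = 78.
Coefficient = C(13,2) · (-1)^11 = 78 · (-1) = -78.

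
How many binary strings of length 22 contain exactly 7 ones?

Choose the 7 positions: C(22,7) = 170544.

170544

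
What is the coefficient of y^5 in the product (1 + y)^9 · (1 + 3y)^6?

Coefficient of y^5 = Σ_{j} C(9,j)·1^j·C(6,5-j)·3^(5-j) for j from 0 to 5.
= 1458 + 10935 + 19440 + 11340 + 2268 + 126 = 45567.

45567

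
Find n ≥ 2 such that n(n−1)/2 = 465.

31

n(n−1)/2 = 465 ⇒ n(n−1) = 930. Since 31·30 = 930, n = 31.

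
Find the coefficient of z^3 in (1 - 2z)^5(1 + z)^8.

Coefficient of z^3 = Σ_{j} C(5,j)·(-2)^j·C(8,3-j)·1^(3-j) for j from 0 to 3.
= 56 + (-280) + 320 + (-80) = 16.

16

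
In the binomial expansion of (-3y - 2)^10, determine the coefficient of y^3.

The general term is C(10,j)·(-3y)^j·(-2)^(10-j); the y^3 term has j = 3.
C(10,3) = 120.
Coefficient = C(10,3) · (-3)^3 · (-2)^7 = 120 · (-27) · (-128) = 414720.

414720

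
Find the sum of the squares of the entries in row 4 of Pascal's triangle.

By Vandermonde's identity, Σ C(4,i)² = C(8,4) = 70.

70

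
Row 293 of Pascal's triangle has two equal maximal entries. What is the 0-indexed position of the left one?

For odd n = 293, C(293,r) peaks at r = (n−1)/2 and (n+1)/2; the lower is 146.

146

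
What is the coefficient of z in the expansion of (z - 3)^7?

5103

The general term is C(7,j)·(z)^j·(-3)^(7-j); the z^1 term has j = 1.
C(7,1) = 7.
Coefficient = C(7,1) · (-3)^6 = 7 · 729 = 5103.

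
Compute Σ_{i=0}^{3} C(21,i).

1562

1 + 21 + 210 + 1330 = 1562.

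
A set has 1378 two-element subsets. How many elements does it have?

53

n(n−1)/2 = 1378 ⇒ n(n−1) = 2756. Since 53·52 = 2756, n = 53.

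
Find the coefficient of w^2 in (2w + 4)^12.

The general term is C(12,j)·(2w)^j·(4)^(12-j); the w^2 term has j = 2.
C(12,2) = 66.
Coefficient = C(12,2) · 2^2 · 4^10 = 66 · 4 · 1048576 = 276824064.

276824064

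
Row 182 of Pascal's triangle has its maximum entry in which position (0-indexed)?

91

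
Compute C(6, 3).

20

C(6,3) = (6·5·4) / 3! = 120 / 6 = 20.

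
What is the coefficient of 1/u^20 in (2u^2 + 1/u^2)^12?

24

General term: C(12,j)·(2u^2)^j·(1/u^2)^(12-j), with u-exponent 2j − 2(12−j) = 4j − 24.
Set 4j − 24 = -20: j = 1.
C(12,1) = 12; 2^1 = 2; 1^11 = 1.
Coefficient = 12 · 2 · 1 = 24.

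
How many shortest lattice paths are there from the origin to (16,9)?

Each path is a sequence of 25 steps with 16 rights: C(25,16) = 2042975.

2042975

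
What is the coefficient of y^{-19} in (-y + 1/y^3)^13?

-1287

General term: C(13,j)·(-y)^j·(1/y^3)^(13-j), with y-exponent 1j − 3(13−j) = 4j − 39.
Set 4j − 39 = -19: j = 5.
C(13,5) = 1287; (-1)^5 = -1; 1^8 = 1.
Coefficient = 1287 · (-1) · 1 = -1287.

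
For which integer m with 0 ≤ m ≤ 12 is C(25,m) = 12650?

C(25,m) increases on 0 ≤ m ≤ 12. C(25,3) = 2300 and C(25,4) = 12650, so m = 4.

4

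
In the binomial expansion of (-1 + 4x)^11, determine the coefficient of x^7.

The general term is C(11,j)·(-1)^j·(4x)^(11-j); the x^7 term has j = 4.
C(11,4) = 330.
Coefficient = C(11,4) · 4^7 = 330 · 16384 = 5406720.

5406720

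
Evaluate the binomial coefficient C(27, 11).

13037895

C(27,11) = (27·26·25·24·23·22·21·20·19·18·17) / 11! = 520431047136000 / 39916800 = 13037895.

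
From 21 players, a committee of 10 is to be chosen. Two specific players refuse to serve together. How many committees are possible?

277134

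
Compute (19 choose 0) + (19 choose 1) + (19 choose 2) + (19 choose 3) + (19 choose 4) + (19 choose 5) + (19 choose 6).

1 + 19 + 171 + 969 + 3876 + 11628 + 27132 = 43796.

43796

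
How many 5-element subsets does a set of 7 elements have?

C(7,5) = C(7,2) by symmetry.
C(7,2) = (7·6) / 2! = 42 / 2 = 21.

21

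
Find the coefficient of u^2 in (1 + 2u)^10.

180

The general term is C(10,j)·(1)^j·(2u)^(10-j); the u^2 term has j = 8.
C(10,8) = 45.
Coefficient = C(10,8) · 2^2 = 45 · 4 = 180.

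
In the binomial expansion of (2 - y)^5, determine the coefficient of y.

The general term is C(5,j)·(2)^j·(-y)^(5-j); the y^1 term has j = 4.
C(5,4) = 5.
Coefficient = C(5,4) · 2^4 · (-1)^1 = 5 · 16 · (-1) = -80.

-80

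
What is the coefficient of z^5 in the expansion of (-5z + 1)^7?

The general term is C(7,j)·(-5z)^j·(1)^(7-j); the z^5 term has j = 5.
C(7,5) = 21.
Coefficient = C(7,5) · (-5)^5 = 21 · (-3125) = -65625.

-65625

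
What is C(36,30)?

C(36,30) = C(36,6) by symmetry.
C(36,6) = (36·35·34·33·32·31) / 6! = 1402410240 / 720 = 1947792.

1947792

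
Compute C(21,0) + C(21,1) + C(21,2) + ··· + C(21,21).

Setting x = 1 in (1+x)^21 gives Σ C(21,k) = 2^21 = 2097152.

2097152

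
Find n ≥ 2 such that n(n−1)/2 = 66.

n(n−1)/2 = 66 ⇒ n(n−1) = 132. Since 12·11 = 132, n = 12.

12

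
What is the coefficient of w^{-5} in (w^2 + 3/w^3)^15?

General term: C(15,j)·(w^2)^j·(3/w^3)^(15-j), with w-exponent 2j − 3(15−j) = 5j − 45.
Set 5j − 45 = -5: j = 8.
C(15,8) = 6435; 1^8 = 1; 3^7 = 2187.
Coefficient = 6435 · 1 · 2187 = 14073345.

14073345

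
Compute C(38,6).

2760681

C(38,6) = (38·37·36·35·34·33) / 6! = 1987690320 / 720 = 2760681.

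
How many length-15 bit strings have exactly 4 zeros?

1365

Choose the 4 positions: C(15,4) = 1365.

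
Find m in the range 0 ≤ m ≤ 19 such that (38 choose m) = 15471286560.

C(38,m) increases on 0 ≤ m ≤ 19. C(38,14) = 9669554100 and C(38,15) = 15471286560, so m = 15.

15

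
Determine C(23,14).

C(23,14) = C(23,9) by symmetry.
C(23,9) = (23·22·21·20·19·18·17·16·15) / 9! = 296541907200 / 362880 = 817190.

817190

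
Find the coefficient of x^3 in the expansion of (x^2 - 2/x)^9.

-4032

General term: C(9,j)·(x^2)^j·(-2/x)^(9-j), with x-exponent 2j − 1(9−j) = 3j − 9.
Set 3j − 9 = 3: j = 4.
C(9,4) = 126; 1^4 = 1; (-2)^5 = -32.
Coefficient = 126 · 1 · (-32) = -4032.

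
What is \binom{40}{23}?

88732378800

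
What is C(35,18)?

4537567650

C(35,18) = C(35,17) by symmetry.
C(35,17) = (35·34·33·32·31·30·29·28·27·26·25·24·23·22·21·20·19) / 17! = 1613955767240110694400000 / 355687428096000 = 4537567650.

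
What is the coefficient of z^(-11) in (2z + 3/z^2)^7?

10206

General term: C(7,j)·(2z)^j·(3/z^2)^(7-j), with z-exponent 1j − 2(7−j) = 3j − 14.
Set 3j − 14 = -11: j = 1.
C(7,1) = 7; 2^1 = 2; 3^6 = 729.
Coefficient = 7 · 2 · 729 = 10206.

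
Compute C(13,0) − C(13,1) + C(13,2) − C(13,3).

The partial alternating sum Σ_{k=0}^{3} (−1)^k C(13,k) = (−1)^3 C(12,3) = -220.

-220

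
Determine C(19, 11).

C(19,11) = C(19,8) by symmetry.
C(19,8) = (19·18·17·16·15·14·13·12) / 8! = 3047466240 / 40320 = 75582.

75582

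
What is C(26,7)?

C(26,7) = (26·25·24·23·22·21·20) / 7! = 3315312000 / 5040 = 657800.

657800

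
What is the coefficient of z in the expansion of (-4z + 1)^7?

-28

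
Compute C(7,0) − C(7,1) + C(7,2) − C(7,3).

-20

The partial alternating sum Σ_{k=0}^{3} (−1)^k C(7,k) = (−1)^3 C(6,3) = -20.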